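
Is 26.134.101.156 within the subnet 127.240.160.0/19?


Subnet network: 127.240.160.0
Test IP AND mask: 26.134.96.0
No, 26.134.101.156 is not in 127.240.160.0/19


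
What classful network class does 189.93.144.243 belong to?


First octet: 189
Binary: 10111101
10xxxxxx -> Class B (128-191)
Class B, default mask 255.255.0.0 (/16)


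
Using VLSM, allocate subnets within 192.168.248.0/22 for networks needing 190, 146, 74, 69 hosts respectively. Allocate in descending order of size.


190 hosts -> /24 (254 usable): 192.168.248.0/24
146 hosts -> /24 (254 usable): 192.168.249.0/24
74 hosts -> /25 (126 usable): 192.168.250.0/25
69 hosts -> /25 (126 usable): 192.168.250.128/25
Allocation: 192.168.248.0/24 (190 hosts, 254 usable); 192.168.249.0/24 (146 hosts, 254 usable); 192.168.250.0/25 (74 hosts, 126 usable); 192.168.250.128/25 (69 hosts, 126 usable)


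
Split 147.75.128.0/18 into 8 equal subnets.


New prefix = 18 + 3 = 21
Each subnet has 2048 addresses
  147.75.128.0/21
  147.75.136.0/21
  147.75.144.0/21
  147.75.152.0/21
  147.75.160.0/21
  147.75.168.0/21
  147.75.176.0/21
  147.75.184.0/21
Subnets: 147.75.128.0/21, 147.75.136.0/21, 147.75.144.0/21, 147.75.152.0/21, 147.75.160.0/21, 147.75.168.0/21, 147.75.176.0/21, 147.75.184.0/21


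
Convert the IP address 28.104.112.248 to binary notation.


28 = 00011100
104 = 01101000
112 = 01110000
248 = 11111000
Binary: 00011100.01101000.01110000.11111000


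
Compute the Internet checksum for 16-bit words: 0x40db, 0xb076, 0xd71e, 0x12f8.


Sum all words (with carry folding):
+ 0x40db = 0x40db
+ 0xb076 = 0xf151
+ 0xd71e = 0xc870
+ 0x12f8 = 0xdb68
One's complement: ~0xdb68
Checksum = 0x2497


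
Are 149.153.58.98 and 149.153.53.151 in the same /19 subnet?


Mask: 255.255.224.0
149.153.58.98 AND mask = 149.153.32.0
149.153.53.151 AND mask = 149.153.32.0
Yes, same subnet (149.153.32.0)


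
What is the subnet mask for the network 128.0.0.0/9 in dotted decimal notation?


/9 means 9 network bits, 23 host bits
Binary: 11111111100000000000000000000000
Mask: 255.128.0.0


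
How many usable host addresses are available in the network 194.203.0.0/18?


Host bits = 32 - 18 = 14
Total addresses = 2^14 = 16384
Usable = total - 2 (network and broadcast)
Usable hosts: 16382


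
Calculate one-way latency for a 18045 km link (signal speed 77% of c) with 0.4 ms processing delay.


Speed = 0.77 * 3e5 km/s = 231000 km/s
Propagation delay = 18045 / 231000 = 0.0781 s = 78.1169 ms
Processing delay = 0.4 ms
Total one-way latency = 78.5169 ms


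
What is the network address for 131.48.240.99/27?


IP:   10000011.00110000.11110000.01100011
Mask: 11111111.11111111.11111111.11100000
AND operation:
Net:  10000011.00110000.11110000.01100000
Network: 131.48.240.96/27


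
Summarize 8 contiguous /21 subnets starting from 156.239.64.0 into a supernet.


Original prefix: /21
Number of subnets: 8 = 2^3
New prefix = 21 - 3 = 18
Supernet: 156.239.64.0/18


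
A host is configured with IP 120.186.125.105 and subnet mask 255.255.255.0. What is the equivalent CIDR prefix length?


Binary: 11111111.11111111.11111111.00000000
Count leading 1s
Prefix: /24


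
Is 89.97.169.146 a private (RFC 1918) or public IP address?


RFC 1918 private ranges:
  10.0.0.0/8 (10.0.0.0 - 10.255.255.255)
  172.16.0.0/12 (172.16.0.0 - 172.31.255.255)
  192.168.0.0/16 (192.168.0.0 - 192.168.255.255)
Public (not in any RFC 1918 range)


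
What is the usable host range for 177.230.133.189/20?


Network: 177.230.128.0
Broadcast: 177.230.143.255
First usable = network + 1
Last usable = broadcast - 1
Range: 177.230.128.1 to 177.230.143.254


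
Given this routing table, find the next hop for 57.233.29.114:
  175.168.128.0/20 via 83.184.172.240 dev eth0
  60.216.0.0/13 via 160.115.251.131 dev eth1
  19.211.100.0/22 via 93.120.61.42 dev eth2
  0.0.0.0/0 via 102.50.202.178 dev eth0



Longest prefix match for 57.233.29.114:
  /20 175.168.128.0: no
  /13 60.216.0.0: no
  /22 19.211.100.0: no
  /0 0.0.0.0: MATCH
Selected: next-hop 102.50.202.178 via eth0 (matched /0)


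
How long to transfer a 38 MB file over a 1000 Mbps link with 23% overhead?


Effective throughput = 1000 * (1 - 23/100) = 770 Mbps
File size in Mb = 38 * 8 = 304 Mb
Time = 304 / 770
Time = 0.3948 seconds


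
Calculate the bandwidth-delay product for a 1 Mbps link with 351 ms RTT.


BDP = bandwidth * RTT
= 1 Mbps * 351 ms
= 1 * 1e6 * 351 / 1000 bits
= 351000 bits
= 43875 bytes
= 42.8467 KB
BDP = 351000 bits (43875 bytes)


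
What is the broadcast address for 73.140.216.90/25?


Network: 73.140.216.0/25
Host bits = 7
Set all host bits to 1:
Broadcast: 73.140.216.127


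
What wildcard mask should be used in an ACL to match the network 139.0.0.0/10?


Subnet mask: 255.192.0.0
Wildcard = 255.255.255.255 - subnet mask
255 - 255 = 0
255 - 192 = 63
255 - 0 = 255
255 - 0 = 255
Wildcard: 0.63.255.255


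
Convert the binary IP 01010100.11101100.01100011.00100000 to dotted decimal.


01010100 = 84
11101100 = 236
01100011 = 99
00100000 = 32
IP: 84.236.99.32


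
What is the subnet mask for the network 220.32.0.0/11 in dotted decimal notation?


/11 means 11 network bits, 21 host bits
Binary: 11111111111000000000000000000000
Mask: 255.224.0.0


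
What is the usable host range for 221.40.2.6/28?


Network: 221.40.2.0
Broadcast: 221.40.2.15
First usable = network + 1
Last usable = broadcast - 1
Range: 221.40.2.1 to 221.40.2.14


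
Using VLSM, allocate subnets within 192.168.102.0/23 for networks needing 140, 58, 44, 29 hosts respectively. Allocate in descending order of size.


140 hosts -> /24 (254 usable): 192.168.102.0/24
58 hosts -> /26 (62 usable): 192.168.103.0/26
44 hosts -> /26 (62 usable): 192.168.103.64/26
29 hosts -> /27 (30 usable): 192.168.103.128/27
Allocation: 192.168.102.0/24 (140 hosts, 254 usable); 192.168.103.0/26 (58 hosts, 62 usable); 192.168.103.64/26 (44 hosts, 62 usable); 192.168.103.128/27 (29 hosts, 30 usable)


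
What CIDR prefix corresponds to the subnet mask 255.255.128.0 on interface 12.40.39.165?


Binary: 11111111.11111111.10000000.00000000
Count leading 1s
Prefix: /17


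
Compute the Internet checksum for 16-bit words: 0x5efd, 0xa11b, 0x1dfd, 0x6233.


Sum all words (with carry folding):
+ 0x5efd = 0x5efd
+ 0xa11b = 0x0019
+ 0x1dfd = 0x1e16
+ 0x6233 = 0x8049
One's complement: ~0x8049
Checksum = 0x7fb6


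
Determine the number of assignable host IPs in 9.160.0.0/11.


Host bits = 32 - 11 = 21
Total addresses = 2^21 = 2097152
Usable = total - 2 (network and broadcast)
Usable hosts: 2097150


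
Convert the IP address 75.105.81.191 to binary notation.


75 = 01001011
105 = 01101001
81 = 01010001
191 = 10111111
Binary: 01001011.01101001.01010001.10111111


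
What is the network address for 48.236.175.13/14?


IP:   00110000.11101100.10101111.00001101
Mask: 11111111.11111100.00000000.00000000
AND operation:
Net:  00110000.11101100.00000000.00000000
Network: 48.236.0.0/14


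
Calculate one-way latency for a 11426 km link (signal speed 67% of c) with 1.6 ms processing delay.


Speed = 0.67 * 3e5 km/s = 201000 km/s
Propagation delay = 11426 / 201000 = 0.0568 s = 56.8458 ms
Processing delay = 1.6 ms
Total one-way latency = 58.4458 ms


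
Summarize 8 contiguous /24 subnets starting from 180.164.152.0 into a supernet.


Original prefix: /24
Number of subnets: 8 = 2^3
New prefix = 24 - 3 = 21
Supernet: 180.164.152.0/21


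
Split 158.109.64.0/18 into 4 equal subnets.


New prefix = 18 + 2 = 20
Each subnet has 4096 addresses
  158.109.64.0/20
  158.109.80.0/20
  158.109.96.0/20
  158.109.112.0/20
Subnets: 158.109.64.0/20, 158.109.80.0/20, 158.109.96.0/20, 158.109.112.0/20


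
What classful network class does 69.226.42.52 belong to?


First octet: 69
Binary: 01000101
0xxxxxxx -> Class A (1-126)
Class A, default mask 255.0.0.0 (/8)


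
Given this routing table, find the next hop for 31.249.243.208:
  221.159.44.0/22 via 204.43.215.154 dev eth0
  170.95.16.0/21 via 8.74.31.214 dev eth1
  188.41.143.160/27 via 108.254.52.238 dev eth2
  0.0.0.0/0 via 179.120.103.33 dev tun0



Longest prefix match for 31.249.243.208:
  /22 221.159.44.0: no
  /21 170.95.16.0: no
  /27 188.41.143.160: no
  /0 0.0.0.0: MATCH
Selected: next-hop 179.120.103.33 via tun0 (matched /0)


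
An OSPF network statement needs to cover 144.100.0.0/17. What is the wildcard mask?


Subnet mask: 255.255.128.0
Wildcard = 255.255.255.255 - subnet mask
255 - 255 = 0
255 - 255 = 0
255 - 128 = 127
255 - 0 = 255
Wildcard: 0.0.127.255


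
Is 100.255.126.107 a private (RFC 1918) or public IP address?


RFC 1918 private ranges:
  10.0.0.0/8 (10.0.0.0 - 10.255.255.255)
  172.16.0.0/12 (172.16.0.0 - 172.31.255.255)
  192.168.0.0/16 (192.168.0.0 - 192.168.255.255)
Public (not in any RFC 1918 range)


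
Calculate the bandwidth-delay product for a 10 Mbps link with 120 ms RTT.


BDP = bandwidth * RTT
= 10 Mbps * 120 ms
= 10 * 1e6 * 120 / 1000 bits
= 1200000 bits
= 150000 bytes
= 146.4844 KB
BDP = 1200000 bits (150000 bytes)


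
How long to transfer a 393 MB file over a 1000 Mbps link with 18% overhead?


Effective throughput = 1000 * (1 - 18/100) = 820.0 Mbps
File size in Mb = 393 * 8 = 3144 Mb
Time = 3144 / 820.0
Time = 3.8341 seconds


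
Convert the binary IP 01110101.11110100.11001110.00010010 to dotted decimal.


01110101 = 117
11110100 = 244
11001110 = 206
00010010 = 18
IP: 117.244.206.18


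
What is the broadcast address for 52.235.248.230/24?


Network: 52.235.248.0/24
Host bits = 8
Set all host bits to 1:
Broadcast: 52.235.248.255


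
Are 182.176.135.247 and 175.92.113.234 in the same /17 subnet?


Mask: 255.255.128.0
182.176.135.247 AND mask = 182.176.128.0
175.92.113.234 AND mask = 175.92.0.0
No, different subnets (182.176.128.0 vs 175.92.0.0)


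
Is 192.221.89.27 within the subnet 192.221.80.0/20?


Subnet network: 192.221.80.0
Test IP AND mask: 192.221.80.0
Yes, 192.221.89.27 is in 192.221.80.0/20


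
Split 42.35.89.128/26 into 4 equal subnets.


New prefix = 26 + 2 = 28
Each subnet has 16 addresses
  42.35.89.128/28
  42.35.89.144/28
  42.35.89.160/28
  42.35.89.176/28
Subnets: 42.35.89.128/28, 42.35.89.144/28, 42.35.89.160/28, 42.35.89.176/28


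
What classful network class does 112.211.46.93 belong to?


First octet: 112
Binary: 01110000
0xxxxxxx -> Class A (1-126)
Class A, default mask 255.0.0.0 (/8)


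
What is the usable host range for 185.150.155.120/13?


Network: 185.144.0.0
Broadcast: 185.151.255.255
First usable = network + 1
Last usable = broadcast - 1
Range: 185.144.0.1 to 185.151.255.254


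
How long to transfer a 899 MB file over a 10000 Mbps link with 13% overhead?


Effective throughput = 10000 * (1 - 13/100) = 8700 Mbps
File size in Mb = 899 * 8 = 7192 Mb
Time = 7192 / 8700
Time = 0.8267 seconds


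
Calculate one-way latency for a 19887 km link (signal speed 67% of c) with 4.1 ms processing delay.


Speed = 0.67 * 3e5 km/s = 201000 km/s
Propagation delay = 19887 / 201000 = 0.0989 s = 98.9403 ms
Processing delay = 4.1 ms
Total one-way latency = 103.0403 ms


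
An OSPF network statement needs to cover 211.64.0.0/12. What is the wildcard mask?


Subnet mask: 255.240.0.0
Wildcard = 255.255.255.255 - subnet mask
255 - 255 = 0
255 - 240 = 15
255 - 0 = 255
255 - 0 = 255
Wildcard: 0.15.255.255


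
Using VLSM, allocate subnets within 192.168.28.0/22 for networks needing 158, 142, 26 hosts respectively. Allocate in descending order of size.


158 hosts -> /24 (254 usable): 192.168.28.0/24
142 hosts -> /24 (254 usable): 192.168.29.0/24
26 hosts -> /27 (30 usable): 192.168.30.0/27
Allocation: 192.168.28.0/24 (158 hosts, 254 usable); 192.168.29.0/24 (142 hosts, 254 usable); 192.168.30.0/27 (26 hosts, 30 usable)


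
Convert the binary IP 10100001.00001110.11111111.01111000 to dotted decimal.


10100001 = 161
00001110 = 14
11111111 = 255
01111000 = 120
IP: 161.14.255.120


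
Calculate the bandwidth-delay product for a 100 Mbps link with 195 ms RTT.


BDP = bandwidth * RTT
= 100 Mbps * 195 ms
= 100 * 1e6 * 195 / 1000 bits
= 19500000 bits
= 2437500 bytes
= 2380.3711 KB
BDP = 19500000 bits (2437500 bytes)


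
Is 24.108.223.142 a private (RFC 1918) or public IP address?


RFC 1918 private ranges:
  10.0.0.0/8 (10.0.0.0 - 10.255.255.255)
  172.16.0.0/12 (172.16.0.0 - 172.31.255.255)
  192.168.0.0/16 (192.168.0.0 - 192.168.255.255)
Public (not in any RFC 1918 range)


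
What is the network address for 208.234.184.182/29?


IP:   11010000.11101010.10111000.10110110
Mask: 11111111.11111111.11111111.11111000
AND operation:
Net:  11010000.11101010.10111000.10110000
Network: 208.234.184.176/29


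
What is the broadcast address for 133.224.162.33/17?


Network: 133.224.128.0/17
Host bits = 15
Set all host bits to 1:
Broadcast: 133.224.255.255


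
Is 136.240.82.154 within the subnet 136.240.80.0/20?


Subnet network: 136.240.80.0
Test IP AND mask: 136.240.80.0
Yes, 136.240.82.154 is in 136.240.80.0/20


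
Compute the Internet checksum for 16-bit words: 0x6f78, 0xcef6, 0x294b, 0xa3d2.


Sum all words (with carry folding):
+ 0x6f78 = 0x6f78
+ 0xcef6 = 0x3e6f
+ 0x294b = 0x67ba
+ 0xa3d2 = 0x0b8d
One's complement: ~0x0b8d
Checksum = 0xf472


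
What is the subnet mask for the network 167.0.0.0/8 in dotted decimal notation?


/8 means 8 network bits, 24 host bits
Binary: 11111111000000000000000000000000
Mask: 255.0.0.0


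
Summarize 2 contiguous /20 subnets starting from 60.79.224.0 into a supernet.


Original prefix: /20
Number of subnets: 2 = 2^1
New prefix = 20 - 1 = 19
Supernet: 60.79.224.0/19


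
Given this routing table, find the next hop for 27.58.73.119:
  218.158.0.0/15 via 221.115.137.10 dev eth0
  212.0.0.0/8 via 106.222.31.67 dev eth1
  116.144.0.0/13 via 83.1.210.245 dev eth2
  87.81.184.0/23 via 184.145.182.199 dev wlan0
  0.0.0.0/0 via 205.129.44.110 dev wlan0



Longest prefix match for 27.58.73.119:
  /15 218.158.0.0: no
  /8 212.0.0.0: no
  /13 116.144.0.0: no
  /23 87.81.184.0: no
  /0 0.0.0.0: MATCH
Selected: next-hop 205.129.44.110 via wlan0 (matched /0)


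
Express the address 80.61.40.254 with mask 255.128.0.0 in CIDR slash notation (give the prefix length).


Binary: 11111111.10000000.00000000.00000000
Count leading 1s
Prefix: /9


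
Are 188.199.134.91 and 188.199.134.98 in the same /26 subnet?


Mask: 255.255.255.192
188.199.134.91 AND mask = 188.199.134.64
188.199.134.98 AND mask = 188.199.134.64
Yes, same subnet (188.199.134.64)


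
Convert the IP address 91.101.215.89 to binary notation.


91 = 01011011
101 = 01100101
215 = 11010111
89 = 01011001
Binary: 01011011.01100101.11010111.01011001


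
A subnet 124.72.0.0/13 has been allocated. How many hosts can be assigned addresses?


Host bits = 32 - 13 = 19
Total addresses = 2^19 = 524288
Usable = total - 2 (network and broadcast)
Usable hosts: 524286


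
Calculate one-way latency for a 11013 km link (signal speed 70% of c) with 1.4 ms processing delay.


Speed = 0.7 * 3e5 km/s = 210000 km/s
Propagation delay = 11013 / 210000 = 0.0524 s = 52.4429 ms
Processing delay = 1.4 ms
Total one-way latency = 53.8429 ms


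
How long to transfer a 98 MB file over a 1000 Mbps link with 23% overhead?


Effective throughput = 1000 * (1 - 23/100) = 770 Mbps
File size in Mb = 98 * 8 = 784 Mb
Time = 784 / 770
Time = 1.0182 seconds


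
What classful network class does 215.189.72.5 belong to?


First octet: 215
Binary: 11010111
110xxxxx -> Class C (192-223)
Class C, default mask 255.255.255.0 (/24)


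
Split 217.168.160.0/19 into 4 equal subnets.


New prefix = 19 + 2 = 21
Each subnet has 2048 addresses
  217.168.160.0/21
  217.168.168.0/21
  217.168.176.0/21
  217.168.184.0/21
Subnets: 217.168.160.0/21, 217.168.168.0/21, 217.168.176.0/21, 217.168.184.0/21


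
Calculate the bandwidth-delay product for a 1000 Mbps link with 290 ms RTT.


BDP = bandwidth * RTT
= 1000 Mbps * 290 ms
= 1000 * 1e6 * 290 / 1000 bits
= 290000000 bits
= 36250000 bytes
= 35400.3906 KB
BDP = 290000000 bits (36250000 bytes)


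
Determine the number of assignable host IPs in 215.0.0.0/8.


Host bits = 32 - 8 = 24
Total addresses = 2^24 = 16777216
Usable = total - 2 (network and broadcast)
Usable hosts: 16777214


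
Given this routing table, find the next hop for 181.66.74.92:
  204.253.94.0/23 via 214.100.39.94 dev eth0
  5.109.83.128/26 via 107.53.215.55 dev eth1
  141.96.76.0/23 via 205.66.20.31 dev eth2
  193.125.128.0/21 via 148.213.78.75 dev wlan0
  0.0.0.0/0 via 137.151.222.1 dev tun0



Longest prefix match for 181.66.74.92:
  /23 204.253.94.0: no
  /26 5.109.83.128: no
  /23 141.96.76.0: no
  /21 193.125.128.0: no
  /0 0.0.0.0: MATCH
Selected: next-hop 137.151.222.1 via tun0 (matched /0)


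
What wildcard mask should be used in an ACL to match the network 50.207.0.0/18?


Subnet mask: 255.255.192.0
Wildcard = 255.255.255.255 - subnet mask
255 - 255 = 0
255 - 255 = 0
255 - 192 = 63
255 - 0 = 255
Wildcard: 0.0.63.255


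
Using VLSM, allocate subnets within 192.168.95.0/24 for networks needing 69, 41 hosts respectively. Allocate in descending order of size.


69 hosts -> /25 (126 usable): 192.168.95.0/25
41 hosts -> /26 (62 usable): 192.168.95.128/26
Allocation: 192.168.95.0/25 (69 hosts, 126 usable); 192.168.95.128/26 (41 hosts, 62 usable)


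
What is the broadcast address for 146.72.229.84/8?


Network: 146.0.0.0/8
Host bits = 24
Set all host bits to 1:
Broadcast: 146.255.255.255


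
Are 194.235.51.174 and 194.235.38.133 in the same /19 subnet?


Mask: 255.255.224.0
194.235.51.174 AND mask = 194.235.32.0
194.235.38.133 AND mask = 194.235.32.0
Yes, same subnet (194.235.32.0)


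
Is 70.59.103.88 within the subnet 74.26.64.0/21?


Subnet network: 74.26.64.0
Test IP AND mask: 70.59.96.0
No, 70.59.103.88 is not in 74.26.64.0/21


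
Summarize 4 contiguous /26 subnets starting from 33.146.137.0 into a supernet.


Original prefix: /26
Number of subnets: 4 = 2^2
New prefix = 26 - 2 = 24
Supernet: 33.146.137.0/24


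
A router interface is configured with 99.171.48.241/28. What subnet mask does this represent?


/28 means 28 network bits, 4 host bits
Binary: 11111111111111111111111111110000
Mask: 255.255.255.240


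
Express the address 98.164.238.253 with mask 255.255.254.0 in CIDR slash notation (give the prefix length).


Binary: 11111111.11111111.11111110.00000000
Count leading 1s
Prefix: /23


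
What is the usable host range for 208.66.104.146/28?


Network: 208.66.104.144
Broadcast: 208.66.104.159
First usable = network + 1
Last usable = broadcast - 1
Range: 208.66.104.145 to 208.66.104.158


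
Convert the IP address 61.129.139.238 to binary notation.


61 = 00111101
129 = 10000001
139 = 10001011
238 = 11101110
Binary: 00111101.10000001.10001011.11101110


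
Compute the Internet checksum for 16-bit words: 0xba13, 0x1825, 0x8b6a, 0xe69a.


Sum all words (with carry folding):
+ 0xba13 = 0xba13
+ 0x1825 = 0xd238
+ 0x8b6a = 0x5da3
+ 0xe69a = 0x443e
One's complement: ~0x443e
Checksum = 0xbbc1


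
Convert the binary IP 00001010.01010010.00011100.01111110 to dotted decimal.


00001010 = 10
01010010 = 82
00011100 = 28
01111110 = 126
IP: 10.82.28.126


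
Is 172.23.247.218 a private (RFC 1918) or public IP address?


RFC 1918 private ranges:
  10.0.0.0/8 (10.0.0.0 - 10.255.255.255)
  172.16.0.0/12 (172.16.0.0 - 172.31.255.255)
  192.168.0.0/16 (192.168.0.0 - 192.168.255.255)
Private (in 172.16.0.0/12)


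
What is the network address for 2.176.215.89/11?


IP:   00000010.10110000.11010111.01011001
Mask: 11111111.11100000.00000000.00000000
AND operation:
Net:  00000010.10100000.00000000.00000000
Network: 2.160.0.0/11


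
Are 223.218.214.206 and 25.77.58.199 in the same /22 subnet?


Mask: 255.255.252.0
223.218.214.206 AND mask = 223.218.212.0
25.77.58.199 AND mask = 25.77.56.0
No, different subnets (223.218.212.0 vs 25.77.56.0)


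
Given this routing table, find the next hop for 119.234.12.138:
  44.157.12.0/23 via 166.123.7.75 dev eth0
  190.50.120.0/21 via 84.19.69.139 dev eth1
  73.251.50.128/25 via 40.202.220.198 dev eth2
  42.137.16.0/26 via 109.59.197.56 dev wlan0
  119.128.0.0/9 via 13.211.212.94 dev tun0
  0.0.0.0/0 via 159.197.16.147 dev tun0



Longest prefix match for 119.234.12.138:
  /23 44.157.12.0: no
  /21 190.50.120.0: no
  /25 73.251.50.128: no
  /26 42.137.16.0: no
  /9 119.128.0.0: MATCH
  /0 0.0.0.0: MATCH
Selected: next-hop 13.211.212.94 via tun0 (matched /9)


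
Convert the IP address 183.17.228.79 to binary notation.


183 = 10110111
17 = 00010001
228 = 11100100
79 = 01001111
Binary: 10110111.00010001.11100100.01001111


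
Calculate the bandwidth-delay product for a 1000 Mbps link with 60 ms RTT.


BDP = bandwidth * RTT
= 1000 Mbps * 60 ms
= 1000 * 1e6 * 60 / 1000 bits
= 60000000 bits
= 7500000 bytes
= 7324.2188 KB
BDP = 60000000 bits (7500000 bytes)


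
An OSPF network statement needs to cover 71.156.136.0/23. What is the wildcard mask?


Subnet mask: 255.255.254.0
Wildcard = 255.255.255.255 - subnet mask
255 - 255 = 0
255 - 255 = 0
255 - 254 = 1
255 - 0 = 255
Wildcard: 0.0.1.255


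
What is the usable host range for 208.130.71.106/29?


Network: 208.130.71.104
Broadcast: 208.130.71.111
First usable = network + 1
Last usable = broadcast - 1
Range: 208.130.71.105 to 208.130.71.110


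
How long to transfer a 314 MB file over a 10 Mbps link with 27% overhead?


Effective throughput = 10 * (1 - 27/100) = 7.3 Mbps
File size in Mb = 314 * 8 = 2512 Mb
Time = 2512 / 7.3
Time = 344.1096 seconds


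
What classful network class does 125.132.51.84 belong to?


First octet: 125
Binary: 01111101
0xxxxxxx -> Class A (1-126)
Class A, default mask 255.0.0.0 (/8)


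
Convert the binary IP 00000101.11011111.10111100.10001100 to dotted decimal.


00000101 = 5
11011111 = 223
10111100 = 188
10001100 = 140
IP: 5.223.188.140


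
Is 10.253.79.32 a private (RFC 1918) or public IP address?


RFC 1918 private ranges:
  10.0.0.0/8 (10.0.0.0 - 10.255.255.255)
  172.16.0.0/12 (172.16.0.0 - 172.31.255.255)
  192.168.0.0/16 (192.168.0.0 - 192.168.255.255)
Private (in 10.0.0.0/8)


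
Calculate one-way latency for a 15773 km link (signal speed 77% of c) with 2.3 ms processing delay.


Speed = 0.77 * 3e5 km/s = 231000 km/s
Propagation delay = 15773 / 231000 = 0.0683 s = 68.2814 ms
Processing delay = 2.3 ms
Total one-way latency = 70.5814 ms


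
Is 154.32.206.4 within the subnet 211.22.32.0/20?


Subnet network: 211.22.32.0
Test IP AND mask: 154.32.192.0
No, 154.32.206.4 is not in 211.22.32.0/20


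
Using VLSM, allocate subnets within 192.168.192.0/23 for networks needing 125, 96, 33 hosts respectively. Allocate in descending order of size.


125 hosts -> /25 (126 usable): 192.168.192.0/25
96 hosts -> /25 (126 usable): 192.168.192.128/25
33 hosts -> /26 (62 usable): 192.168.193.0/26
Allocation: 192.168.192.0/25 (125 hosts, 126 usable); 192.168.192.128/25 (96 hosts, 126 usable); 192.168.193.0/26 (33 hosts, 62 usable)


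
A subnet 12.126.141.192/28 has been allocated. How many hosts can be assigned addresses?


Host bits = 32 - 28 = 4
Total addresses = 2^4 = 16
Usable = total - 2 (network and broadcast)
Usable hosts: 14


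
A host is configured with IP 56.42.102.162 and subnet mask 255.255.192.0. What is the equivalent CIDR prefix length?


Binary: 11111111.11111111.11000000.00000000
Count leading 1s
Prefix: /18


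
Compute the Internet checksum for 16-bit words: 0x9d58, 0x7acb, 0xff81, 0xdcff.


Sum all words (with carry folding):
+ 0x9d58 = 0x9d58
+ 0x7acb = 0x1824
+ 0xff81 = 0x17a6
+ 0xdcff = 0xf4a5
One's complement: ~0xf4a5
Checksum = 0x0b5a


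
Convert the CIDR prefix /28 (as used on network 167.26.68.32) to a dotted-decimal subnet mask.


/28 means 28 network bits, 4 host bits
Binary: 11111111111111111111111111110000
Mask: 255.255.255.240


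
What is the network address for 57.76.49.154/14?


IP:   00111001.01001100.00110001.10011010
Mask: 11111111.11111100.00000000.00000000
AND operation:
Net:  00111001.01001100.00000000.00000000
Network: 57.76.0.0/14


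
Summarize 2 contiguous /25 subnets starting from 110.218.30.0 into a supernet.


Original prefix: /25
Number of subnets: 2 = 2^1
New prefix = 25 - 1 = 24
Supernet: 110.218.30.0/24


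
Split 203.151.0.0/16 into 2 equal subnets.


New prefix = 16 + 1 = 17
Each subnet has 32768 addresses
  203.151.0.0/17
  203.151.128.0/17
Subnets: 203.151.0.0/17, 203.151.128.0/17


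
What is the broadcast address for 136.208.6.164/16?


Network: 136.208.0.0/16
Host bits = 16
Set all host bits to 1:
Broadcast: 136.208.255.255


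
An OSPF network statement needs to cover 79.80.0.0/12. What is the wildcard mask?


Subnet mask: 255.240.0.0
Wildcard = 255.255.255.255 - subnet mask
255 - 255 = 0
255 - 240 = 15
255 - 0 = 255
255 - 0 = 255
Wildcard: 0.15.255.255


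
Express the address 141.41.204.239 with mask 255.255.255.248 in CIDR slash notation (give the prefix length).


Binary: 11111111.11111111.11111111.11111000
Count leading 1s
Prefix: /29


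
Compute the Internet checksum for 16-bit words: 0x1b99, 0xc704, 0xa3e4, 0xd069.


Sum all words (with carry folding):
+ 0x1b99 = 0x1b99
+ 0xc704 = 0xe29d
+ 0xa3e4 = 0x8682
+ 0xd069 = 0x56ec
One's complement: ~0x56ec
Checksum = 0xa913


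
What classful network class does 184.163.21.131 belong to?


First octet: 184
Binary: 10111000
10xxxxxx -> Class B (128-191)
Class B, default mask 255.255.0.0 (/16)


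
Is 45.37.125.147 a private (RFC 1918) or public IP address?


RFC 1918 private ranges:
  10.0.0.0/8 (10.0.0.0 - 10.255.255.255)
  172.16.0.0/12 (172.16.0.0 - 172.31.255.255)
  192.168.0.0/16 (192.168.0.0 - 192.168.255.255)
Public (not in any RFC 1918 range)


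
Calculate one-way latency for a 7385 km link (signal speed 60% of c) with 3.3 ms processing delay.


Speed = 0.6 * 3e5 km/s = 180000 km/s
Propagation delay = 7385 / 180000 = 0.041 s = 41.0278 ms
Processing delay = 3.3 ms
Total one-way latency = 44.3278 ms


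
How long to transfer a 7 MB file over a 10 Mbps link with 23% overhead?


Effective throughput = 10 * (1 - 23/100) = 7.7 Mbps
File size in Mb = 7 * 8 = 56 Mb
Time = 56 / 7.7
Time = 7.2727 seconds


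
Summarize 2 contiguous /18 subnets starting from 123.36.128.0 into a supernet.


Original prefix: /18
Number of subnets: 2 = 2^1
New prefix = 18 - 1 = 17
Supernet: 123.36.128.0/17


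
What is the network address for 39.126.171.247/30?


IP:   00100111.01111110.10101011.11110111
Mask: 11111111.11111111.11111111.11111100
AND operation:
Net:  00100111.01111110.10101011.11110100
Network: 39.126.171.244/30


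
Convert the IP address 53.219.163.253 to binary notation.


53 = 00110101
219 = 11011011
163 = 10100011
253 = 11111101
Binary: 00110101.11011011.10100011.11111101


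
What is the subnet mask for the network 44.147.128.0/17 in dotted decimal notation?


/17 means 17 network bits, 15 host bits
Binary: 11111111111111111000000000000000
Mask: 255.255.128.0


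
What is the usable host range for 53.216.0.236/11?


Network: 53.192.0.0
Broadcast: 53.223.255.255
First usable = network + 1
Last usable = broadcast - 1
Range: 53.192.0.1 to 53.223.255.254


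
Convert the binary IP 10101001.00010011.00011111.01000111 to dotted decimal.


10101001 = 169
00010011 = 19
00011111 = 31
01000111 = 71
IP: 169.19.31.71


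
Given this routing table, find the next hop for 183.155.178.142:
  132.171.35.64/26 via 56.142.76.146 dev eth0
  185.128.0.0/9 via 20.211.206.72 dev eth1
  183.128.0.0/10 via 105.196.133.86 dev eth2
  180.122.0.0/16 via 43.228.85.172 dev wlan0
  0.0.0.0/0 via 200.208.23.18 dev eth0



Longest prefix match for 183.155.178.142:
  /26 132.171.35.64: no
  /9 185.128.0.0: no
  /10 183.128.0.0: MATCH
  /16 180.122.0.0: no
  /0 0.0.0.0: MATCH
Selected: next-hop 105.196.133.86 via eth2 (matched /10)


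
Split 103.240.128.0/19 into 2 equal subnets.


New prefix = 19 + 1 = 20
Each subnet has 4096 addresses
  103.240.128.0/20
  103.240.144.0/20
Subnets: 103.240.128.0/20, 103.240.144.0/20


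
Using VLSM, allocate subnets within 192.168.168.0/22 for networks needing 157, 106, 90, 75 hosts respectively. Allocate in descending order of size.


157 hosts -> /24 (254 usable): 192.168.168.0/24
106 hosts -> /25 (126 usable): 192.168.169.0/25
90 hosts -> /25 (126 usable): 192.168.169.128/25
75 hosts -> /25 (126 usable): 192.168.170.0/25
Allocation: 192.168.168.0/24 (157 hosts, 254 usable); 192.168.169.0/25 (106 hosts, 126 usable); 192.168.169.128/25 (90 hosts, 126 usable); 192.168.170.0/25 (75 hosts, 126 usable)


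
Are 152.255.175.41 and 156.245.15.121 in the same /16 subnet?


Mask: 255.255.0.0
152.255.175.41 AND mask = 152.255.0.0
156.245.15.121 AND mask = 156.245.0.0
No, different subnets (152.255.0.0 vs 156.245.0.0)


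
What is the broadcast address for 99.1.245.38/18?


Network: 99.1.192.0/18
Host bits = 14
Set all host bits to 1:
Broadcast: 99.1.255.255


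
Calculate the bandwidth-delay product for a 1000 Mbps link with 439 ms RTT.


BDP = bandwidth * RTT
= 1000 Mbps * 439 ms
= 1000 * 1e6 * 439 / 1000 bits
= 439000000 bits
= 54875000 bytes
= 53588.8672 KB
BDP = 439000000 bits (54875000 bytes)


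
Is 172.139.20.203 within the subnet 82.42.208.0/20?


Subnet network: 82.42.208.0
Test IP AND mask: 172.139.16.0
No, 172.139.20.203 is not in 82.42.208.0/20


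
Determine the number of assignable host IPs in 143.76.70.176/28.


Host bits = 32 - 28 = 4
Total addresses = 2^4 = 16
Usable = total - 2 (network and broadcast)
Usable hosts: 14


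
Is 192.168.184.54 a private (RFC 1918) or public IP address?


RFC 1918 private ranges:
  10.0.0.0/8 (10.0.0.0 - 10.255.255.255)
  172.16.0.0/12 (172.16.0.0 - 172.31.255.255)
  192.168.0.0/16 (192.168.0.0 - 192.168.255.255)
Private (in 192.168.0.0/16)


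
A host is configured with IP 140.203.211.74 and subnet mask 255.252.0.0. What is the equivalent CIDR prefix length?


Binary: 11111111.11111100.00000000.00000000
Count leading 1s
Prefix: /14


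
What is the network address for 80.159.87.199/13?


IP:   01010000.10011111.01010111.11000111
Mask: 11111111.11111000.00000000.00000000
AND operation:
Net:  01010000.10011000.00000000.00000000
Network: 80.152.0.0/13


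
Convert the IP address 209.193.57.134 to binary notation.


209 = 11010001
193 = 11000001
57 = 00111001
134 = 10000110
Binary: 11010001.11000001.00111001.10000110


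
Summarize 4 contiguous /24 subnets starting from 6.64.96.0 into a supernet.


Original prefix: /24
Number of subnets: 4 = 2^2
New prefix = 24 - 2 = 22
Supernet: 6.64.96.0/22


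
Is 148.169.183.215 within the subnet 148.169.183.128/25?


Subnet network: 148.169.183.128
Test IP AND mask: 148.169.183.128
Yes, 148.169.183.215 is in 148.169.183.128/25


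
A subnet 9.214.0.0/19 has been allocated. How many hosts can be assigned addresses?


Host bits = 32 - 19 = 13
Total addresses = 2^13 = 8192
Usable = total - 2 (network and broadcast)
Usable hosts: 8190


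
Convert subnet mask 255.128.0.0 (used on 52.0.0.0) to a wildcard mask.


Subnet mask: 255.128.0.0
Wildcard = 255.255.255.255 - subnet mask
255 - 255 = 0
255 - 128 = 127
255 - 0 = 255
255 - 0 = 255
Wildcard: 0.127.255.255


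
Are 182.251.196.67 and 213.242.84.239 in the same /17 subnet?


Mask: 255.255.128.0
182.251.196.67 AND mask = 182.251.128.0
213.242.84.239 AND mask = 213.242.0.0
No, different subnets (182.251.128.0 vs 213.242.0.0)


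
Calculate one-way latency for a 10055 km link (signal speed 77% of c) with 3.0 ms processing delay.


Speed = 0.77 * 3e5 km/s = 231000 km/s
Propagation delay = 10055 / 231000 = 0.0435 s = 43.5281 ms
Processing delay = 3.0 ms
Total one-way latency = 46.5281 ms


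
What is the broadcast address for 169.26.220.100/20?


Network: 169.26.208.0/20
Host bits = 12
Set all host bits to 1:
Broadcast: 169.26.223.255


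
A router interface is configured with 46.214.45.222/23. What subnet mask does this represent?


/23 means 23 network bits, 9 host bits
Binary: 11111111111111111111111000000000
Mask: 255.255.254.0


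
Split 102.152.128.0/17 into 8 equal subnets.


New prefix = 17 + 3 = 20
Each subnet has 4096 addresses
  102.152.128.0/20
  102.152.144.0/20
  102.152.160.0/20
  102.152.176.0/20
  102.152.192.0/20
  102.152.208.0/20
  102.152.224.0/20
  102.152.240.0/20
Subnets: 102.152.128.0/20, 102.152.144.0/20, 102.152.160.0/20, 102.152.176.0/20, 102.152.192.0/20, 102.152.208.0/20, 102.152.224.0/20, 102.152.240.0/20


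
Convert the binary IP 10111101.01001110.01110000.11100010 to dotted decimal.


10111101 = 189
01001110 = 78
01110000 = 112
11100010 = 226
IP: 189.78.112.226


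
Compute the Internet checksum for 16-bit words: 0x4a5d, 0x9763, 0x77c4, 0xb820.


Sum all words (with carry folding):
+ 0x4a5d = 0x4a5d
+ 0x9763 = 0xe1c0
+ 0x77c4 = 0x5985
+ 0xb820 = 0x11a6
One's complement: ~0x11a6
Checksum = 0xee59


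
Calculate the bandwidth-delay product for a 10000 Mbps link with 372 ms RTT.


BDP = bandwidth * RTT
= 10000 Mbps * 372 ms
= 10000 * 1e6 * 372 / 1000 bits
= 3720000000 bits
= 465000000 bytes
= 454101.5625 KB
BDP = 3720000000 bits (465000000 bytes)


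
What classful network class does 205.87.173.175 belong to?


First octet: 205
Binary: 11001101
110xxxxx -> Class C (192-223)
Class C, default mask 255.255.255.0 (/24)


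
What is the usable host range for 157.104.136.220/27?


Network: 157.104.136.192
Broadcast: 157.104.136.223
First usable = network + 1
Last usable = broadcast - 1
Range: 157.104.136.193 to 157.104.136.222


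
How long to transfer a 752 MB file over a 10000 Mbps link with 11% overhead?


Effective throughput = 10000 * (1 - 11/100) = 8900 Mbps
File size in Mb = 752 * 8 = 6016 Mb
Time = 6016 / 8900
Time = 0.676 seconds


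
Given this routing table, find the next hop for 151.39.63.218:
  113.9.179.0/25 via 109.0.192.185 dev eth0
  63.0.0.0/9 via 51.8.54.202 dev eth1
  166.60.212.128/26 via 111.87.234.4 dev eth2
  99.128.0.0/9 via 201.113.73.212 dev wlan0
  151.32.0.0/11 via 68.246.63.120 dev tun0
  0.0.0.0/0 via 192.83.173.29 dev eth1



Longest prefix match for 151.39.63.218:
  /25 113.9.179.0: no
  /9 63.0.0.0: no
  /26 166.60.212.128: no
  /9 99.128.0.0: no
  /11 151.32.0.0: MATCH
  /0 0.0.0.0: MATCH
Selected: next-hop 68.246.63.120 via tun0 (matched /11)


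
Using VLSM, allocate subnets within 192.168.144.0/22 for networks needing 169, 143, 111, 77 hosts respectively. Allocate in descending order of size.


169 hosts -> /24 (254 usable): 192.168.144.0/24
143 hosts -> /24 (254 usable): 192.168.145.0/24
111 hosts -> /25 (126 usable): 192.168.146.0/25
77 hosts -> /25 (126 usable): 192.168.146.128/25
Allocation: 192.168.144.0/24 (169 hosts, 254 usable); 192.168.145.0/24 (143 hosts, 254 usable); 192.168.146.0/25 (111 hosts, 126 usable); 192.168.146.128/25 (77 hosts, 126 usable)


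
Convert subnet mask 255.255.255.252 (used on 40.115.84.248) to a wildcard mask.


Subnet mask: 255.255.255.252
Wildcard = 255.255.255.255 - subnet mask
255 - 255 = 0
255 - 255 = 0
255 - 255 = 0
255 - 252 = 3
Wildcard: 0.0.0.3


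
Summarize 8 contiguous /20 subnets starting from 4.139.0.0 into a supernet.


Original prefix: /20
Number of subnets: 8 = 2^3
New prefix = 20 - 3 = 17
Supernet: 4.139.0.0/17


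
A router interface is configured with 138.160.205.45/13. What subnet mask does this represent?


/13 means 13 network bits, 19 host bits
Binary: 11111111111110000000000000000000
Mask: 255.248.0.0


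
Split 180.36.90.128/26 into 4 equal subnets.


New prefix = 26 + 2 = 28
Each subnet has 16 addresses
  180.36.90.128/28
  180.36.90.144/28
  180.36.90.160/28
  180.36.90.176/28
Subnets: 180.36.90.128/28, 180.36.90.144/28, 180.36.90.160/28, 180.36.90.176/28


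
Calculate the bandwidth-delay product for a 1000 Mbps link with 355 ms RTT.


BDP = bandwidth * RTT
= 1000 Mbps * 355 ms
= 1000 * 1e6 * 355 / 1000 bits
= 355000000 bits
= 44375000 bytes
= 43334.9609 KB
BDP = 355000000 bits (44375000 bytes)


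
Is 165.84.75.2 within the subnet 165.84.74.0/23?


Subnet network: 165.84.74.0
Test IP AND mask: 165.84.74.0
Yes, 165.84.75.2 is in 165.84.74.0/23


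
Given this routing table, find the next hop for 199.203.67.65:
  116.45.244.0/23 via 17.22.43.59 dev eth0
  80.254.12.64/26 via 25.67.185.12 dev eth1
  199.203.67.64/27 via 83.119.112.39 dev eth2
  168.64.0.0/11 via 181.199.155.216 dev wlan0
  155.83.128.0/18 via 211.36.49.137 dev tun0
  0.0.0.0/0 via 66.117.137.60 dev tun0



Longest prefix match for 199.203.67.65:
  /23 116.45.244.0: no
  /26 80.254.12.64: no
  /27 199.203.67.64: MATCH
  /11 168.64.0.0: no
  /18 155.83.128.0: no
  /0 0.0.0.0: MATCH
Selected: next-hop 83.119.112.39 via eth2 (matched /27)


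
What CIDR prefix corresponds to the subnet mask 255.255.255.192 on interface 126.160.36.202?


Binary: 11111111.11111111.11111111.11000000
Count leading 1s
Prefix: /26


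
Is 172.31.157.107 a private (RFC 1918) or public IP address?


RFC 1918 private ranges:
  10.0.0.0/8 (10.0.0.0 - 10.255.255.255)
  172.16.0.0/12 (172.16.0.0 - 172.31.255.255)
  192.168.0.0/16 (192.168.0.0 - 192.168.255.255)
Private (in 172.16.0.0/12)


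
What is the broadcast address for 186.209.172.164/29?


Network: 186.209.172.160/29
Host bits = 3
Set all host bits to 1:
Broadcast: 186.209.172.167


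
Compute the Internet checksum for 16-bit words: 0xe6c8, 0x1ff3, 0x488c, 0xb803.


Sum all words (with carry folding):
+ 0xe6c8 = 0xe6c8
+ 0x1ff3 = 0x06bc
+ 0x488c = 0x4f48
+ 0xb803 = 0x074c
One's complement: ~0x074c
Checksum = 0xf8b3


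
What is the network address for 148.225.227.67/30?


IP:   10010100.11100001.11100011.01000011
Mask: 11111111.11111111.11111111.11111100
AND operation:
Net:  10010100.11100001.11100011.01000000
Network: 148.225.227.64/30


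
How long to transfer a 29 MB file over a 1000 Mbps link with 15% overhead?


Effective throughput = 1000 * (1 - 15/100) = 850 Mbps
File size in Mb = 29 * 8 = 232 Mb
Time = 232 / 850
Time = 0.2729 seconds


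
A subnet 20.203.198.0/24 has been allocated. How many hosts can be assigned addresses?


Host bits = 32 - 24 = 8
Total addresses = 2^8 = 256
Usable = total - 2 (network and broadcast)
Usable hosts: 254


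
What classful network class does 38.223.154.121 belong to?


First octet: 38
Binary: 00100110
0xxxxxxx -> Class A (1-126)
Class A, default mask 255.0.0.0 (/8)


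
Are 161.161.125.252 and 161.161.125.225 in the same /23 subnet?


Mask: 255.255.254.0
161.161.125.252 AND mask = 161.161.124.0
161.161.125.225 AND mask = 161.161.124.0
Yes, same subnet (161.161.124.0)


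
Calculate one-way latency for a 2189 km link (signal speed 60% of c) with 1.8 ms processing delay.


Speed = 0.6 * 3e5 km/s = 180000 km/s
Propagation delay = 2189 / 180000 = 0.0122 s = 12.1611 ms
Processing delay = 1.8 ms
Total one-way latency = 13.9611 ms


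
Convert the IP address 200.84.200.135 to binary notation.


200 = 11001000
84 = 01010100
200 = 11001000
135 = 10000111
Binary: 11001000.01010100.11001000.10000111


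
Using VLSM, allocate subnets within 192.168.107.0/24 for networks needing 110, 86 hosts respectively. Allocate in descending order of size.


110 hosts -> /25 (126 usable): 192.168.107.0/25
86 hosts -> /25 (126 usable): 192.168.107.128/25
Allocation: 192.168.107.0/25 (110 hosts, 126 usable); 192.168.107.128/25 (86 hosts, 126 usable)


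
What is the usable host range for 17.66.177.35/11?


Network: 17.64.0.0
Broadcast: 17.95.255.255
First usable = network + 1
Last usable = broadcast - 1
Range: 17.64.0.1 to 17.95.255.254
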